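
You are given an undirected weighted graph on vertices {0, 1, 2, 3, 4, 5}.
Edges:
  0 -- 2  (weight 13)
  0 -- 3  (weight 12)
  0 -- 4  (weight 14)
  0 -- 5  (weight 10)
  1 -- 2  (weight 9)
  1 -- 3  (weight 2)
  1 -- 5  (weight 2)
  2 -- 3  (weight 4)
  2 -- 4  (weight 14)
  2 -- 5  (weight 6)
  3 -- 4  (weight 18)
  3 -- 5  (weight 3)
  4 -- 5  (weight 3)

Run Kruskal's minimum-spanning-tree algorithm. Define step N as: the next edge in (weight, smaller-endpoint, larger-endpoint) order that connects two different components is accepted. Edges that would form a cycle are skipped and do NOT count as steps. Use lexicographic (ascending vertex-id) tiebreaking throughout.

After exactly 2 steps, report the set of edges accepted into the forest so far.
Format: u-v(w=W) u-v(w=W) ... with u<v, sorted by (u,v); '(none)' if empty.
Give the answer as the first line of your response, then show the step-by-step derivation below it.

1-3(w=2) 1-5(w=2)

step 1: add edge 1-3 (w=2); MST = {1-3(w=2)}
step 2: add edge 1-5 (w=2); MST = {1-3(w=2) 1-5(w=2)}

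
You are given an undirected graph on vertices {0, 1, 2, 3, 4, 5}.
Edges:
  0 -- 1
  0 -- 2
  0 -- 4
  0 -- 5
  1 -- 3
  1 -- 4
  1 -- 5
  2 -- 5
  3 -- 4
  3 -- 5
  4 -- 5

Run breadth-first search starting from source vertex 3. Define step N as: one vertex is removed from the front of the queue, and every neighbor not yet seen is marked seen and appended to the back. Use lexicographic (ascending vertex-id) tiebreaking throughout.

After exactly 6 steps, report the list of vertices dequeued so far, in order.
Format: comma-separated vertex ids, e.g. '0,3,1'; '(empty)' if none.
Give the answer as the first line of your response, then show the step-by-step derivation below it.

3,1,4,5,0,2

step 1: dequeue 3; queue=[1,4,5]; order=3
step 2: dequeue 1; queue=[4,5,0]; order=3,1
step 3: dequeue 4; queue=[5,0]; order=3,1,4
step 4: dequeue 5; queue=[0,2]; order=3,1,4,5
step 5: dequeue 0; queue=[2]; order=3,1,4,5,0
step 6: dequeue 2; queue=[(empty)]; order=3,1,4,5,0,2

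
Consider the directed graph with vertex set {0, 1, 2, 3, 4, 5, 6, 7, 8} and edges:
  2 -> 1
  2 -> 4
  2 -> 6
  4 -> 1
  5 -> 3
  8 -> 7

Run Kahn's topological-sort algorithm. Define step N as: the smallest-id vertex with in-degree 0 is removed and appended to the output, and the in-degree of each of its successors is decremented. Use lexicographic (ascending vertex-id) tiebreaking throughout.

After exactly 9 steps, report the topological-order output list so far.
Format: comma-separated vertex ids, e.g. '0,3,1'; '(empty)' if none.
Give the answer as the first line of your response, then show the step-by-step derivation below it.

0,2,4,1,5,3,6,8,7

step 1: output 0; order=[0]; indeg=(0,2,0,1,1,0,1,1,0)
step 2: output 2; order=[0,2]; indeg=(0,1,0,1,0,0,0,1,0)
step 3: output 4; order=[0,2,4]; indeg=(0,0,0,1,0,0,0,1,0)
step 4: output 1; order=[0,2,4,1]; indeg=(0,0,0,1,0,0,0,1,0)
step 5: output 5; order=[0,2,4,1,5]; indeg=(0,0,0,0,0,0,0,1,0)
step 6: output 3; order=[0,2,4,1,5,3]; indeg=(0,0,0,0,0,0,0,1,0)
step 7: output 6; order=[0,2,4,1,5,3,6]; indeg=(0,0,0,0,0,0,0,1,0)
step 8: output 8; order=[0,2,4,1,5,3,6,8]; indeg=(0,0,0,0,0,0,0,0,0)
step 9: output 7; order=[0,2,4,1,5,3,6,8,7]; indeg=(0,0,0,0,0,0,0,0,0)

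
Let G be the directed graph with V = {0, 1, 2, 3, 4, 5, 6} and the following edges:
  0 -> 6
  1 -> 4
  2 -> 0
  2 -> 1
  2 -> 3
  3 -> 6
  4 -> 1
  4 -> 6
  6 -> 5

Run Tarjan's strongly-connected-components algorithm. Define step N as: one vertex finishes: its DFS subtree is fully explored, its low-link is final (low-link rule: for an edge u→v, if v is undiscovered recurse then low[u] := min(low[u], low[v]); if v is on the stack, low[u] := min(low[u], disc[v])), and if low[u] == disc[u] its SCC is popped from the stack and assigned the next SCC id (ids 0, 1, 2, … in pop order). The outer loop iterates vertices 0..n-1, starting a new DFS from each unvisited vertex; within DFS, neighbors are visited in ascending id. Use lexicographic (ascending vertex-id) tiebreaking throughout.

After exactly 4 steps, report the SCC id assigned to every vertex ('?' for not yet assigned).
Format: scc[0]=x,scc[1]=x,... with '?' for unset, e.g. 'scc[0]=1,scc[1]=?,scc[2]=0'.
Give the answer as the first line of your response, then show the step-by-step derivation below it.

scc[0]=2,scc[1]=?,scc[2]=?,scc[3]=?,scc[4]=?,scc[5]=0,scc[6]=1

step 1: low=(low[0]=0,low[1]=?,low[2]=?,low[3]=?,low[4]=?,low[5]=2,low[6]=1); scc=(scc[0]=?,scc[1]=?,scc[2]=?,scc[3]=?,scc[4]=?,scc[5]=0,scc[6]=?)
step 2: low=(low[0]=0,low[1]=?,low[2]=?,low[3]=?,low[4]=?,low[5]=2,low[6]=1); scc=(scc[0]=?,scc[1]=?,scc[2]=?,scc[3]=?,scc[4]=?,scc[5]=0,scc[6]=1)
step 3: low=(low[0]=0,low[1]=?,low[2]=?,low[3]=?,low[4]=?,low[5]=2,low[6]=1); scc=(scc[0]=2,scc[1]=?,scc[2]=?,scc[3]=?,scc[4]=?,scc[5]=0,scc[6]=1)
step 4: low=(low[0]=0,low[1]=3,low[2]=?,low[3]=?,low[4]=3,low[5]=2,low[6]=1); scc=(scc[0]=2,scc[1]=?,scc[2]=?,scc[3]=?,scc[4]=?,scc[5]=0,scc[6]=1)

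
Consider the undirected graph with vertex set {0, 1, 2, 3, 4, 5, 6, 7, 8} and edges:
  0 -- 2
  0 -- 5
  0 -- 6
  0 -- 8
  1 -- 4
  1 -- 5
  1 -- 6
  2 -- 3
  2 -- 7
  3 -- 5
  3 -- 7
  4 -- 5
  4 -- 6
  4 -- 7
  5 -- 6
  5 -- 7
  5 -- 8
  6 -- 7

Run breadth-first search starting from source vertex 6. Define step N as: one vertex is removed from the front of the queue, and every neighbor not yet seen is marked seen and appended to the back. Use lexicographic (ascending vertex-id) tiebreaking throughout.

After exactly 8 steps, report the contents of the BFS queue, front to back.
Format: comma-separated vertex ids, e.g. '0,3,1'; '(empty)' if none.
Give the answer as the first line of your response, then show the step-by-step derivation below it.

3

step 1: dequeue 6; queue=[0,1,4,5,7]; order=6
step 2: dequeue 0; queue=[1,4,5,7,2,8]; order=6,0
step 3: dequeue 1; queue=[4,5,7,2,8]; order=6,0,1
step 4: dequeue 4; queue=[5,7,2,8]; order=6,0,1,4
step 5: dequeue 5; queue=[7,2,8,3]; order=6,0,1,4,5
step 6: dequeue 7; queue=[2,8,3]; order=6,0,1,4,5,7
step 7: dequeue 2; queue=[8,3]; order=6,0,1,4,5,7,2
step 8: dequeue 8; queue=[3]; order=6,0,1,4,5,7,2,8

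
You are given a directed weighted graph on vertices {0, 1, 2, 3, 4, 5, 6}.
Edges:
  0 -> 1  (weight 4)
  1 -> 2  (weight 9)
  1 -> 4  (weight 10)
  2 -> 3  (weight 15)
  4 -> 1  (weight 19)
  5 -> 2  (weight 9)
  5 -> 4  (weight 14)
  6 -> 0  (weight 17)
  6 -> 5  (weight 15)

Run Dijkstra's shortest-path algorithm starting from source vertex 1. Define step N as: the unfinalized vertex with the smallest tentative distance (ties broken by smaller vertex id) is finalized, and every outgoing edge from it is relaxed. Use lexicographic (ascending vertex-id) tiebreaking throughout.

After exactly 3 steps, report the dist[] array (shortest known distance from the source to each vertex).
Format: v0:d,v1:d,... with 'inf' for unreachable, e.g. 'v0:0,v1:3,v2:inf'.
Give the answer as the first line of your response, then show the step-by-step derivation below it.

v0:inf,v1:0,v2:9,v3:24,v4:10,v5:inf,v6:inf

step 1: dist = v0:inf,v1:0,v2:9,v3:inf,v4:10,v5:inf,v6:inf
step 2: dist = v0:inf,v1:0,v2:9,v3:24,v4:10,v5:inf,v6:inf
step 3: dist = v0:inf,v1:0,v2:9,v3:24,v4:10,v5:inf,v6:inf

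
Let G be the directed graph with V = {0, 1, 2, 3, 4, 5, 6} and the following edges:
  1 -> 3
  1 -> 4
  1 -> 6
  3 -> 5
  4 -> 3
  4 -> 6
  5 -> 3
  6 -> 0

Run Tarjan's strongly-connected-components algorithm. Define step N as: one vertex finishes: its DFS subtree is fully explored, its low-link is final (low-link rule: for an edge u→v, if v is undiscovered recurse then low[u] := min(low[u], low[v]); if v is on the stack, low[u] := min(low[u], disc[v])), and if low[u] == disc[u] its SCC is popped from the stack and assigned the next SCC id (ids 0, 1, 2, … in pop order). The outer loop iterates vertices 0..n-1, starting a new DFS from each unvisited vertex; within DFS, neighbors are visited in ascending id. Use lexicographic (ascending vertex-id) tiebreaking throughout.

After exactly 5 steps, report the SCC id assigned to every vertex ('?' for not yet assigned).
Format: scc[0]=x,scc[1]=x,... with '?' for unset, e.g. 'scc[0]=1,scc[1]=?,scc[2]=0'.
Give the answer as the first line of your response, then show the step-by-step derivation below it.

scc[0]=0,scc[1]=?,scc[2]=?,scc[3]=1,scc[4]=3,scc[5]=1,scc[6]=2

step 1: low=(low[0]=0,low[1]=?,low[2]=?,low[3]=?,low[4]=?,low[5]=?,low[6]=?); scc=(scc[0]=0,scc[1]=?,scc[2]=?,scc[3]=?,scc[4]=?,scc[5]=?,scc[6]=?)
step 2: low=(low[0]=0,low[1]=1,low[2]=?,low[3]=2,low[4]=?,low[5]=2,low[6]=?); scc=(scc[0]=0,scc[1]=?,scc[2]=?,scc[3]=?,scc[4]=?,scc[5]=?,scc[6]=?)
step 3: low=(low[0]=0,low[1]=1,low[2]=?,low[3]=2,low[4]=?,low[5]=2,low[6]=?); scc=(scc[0]=0,scc[1]=?,scc[2]=?,scc[3]=1,scc[4]=?,scc[5]=1,scc[6]=?)
step 4: low=(low[0]=0,low[1]=1,low[2]=?,low[3]=2,low[4]=4,low[5]=2,low[6]=5); scc=(scc[0]=0,scc[1]=?,scc[2]=?,scc[3]=1,scc[4]=?,scc[5]=1,scc[6]=2)
step 5: low=(low[0]=0,low[1]=1,low[2]=?,low[3]=2,low[4]=4,low[5]=2,low[6]=5); scc=(scc[0]=0,scc[1]=?,scc[2]=?,scc[3]=1,scc[4]=3,scc[5]=1,scc[6]=2)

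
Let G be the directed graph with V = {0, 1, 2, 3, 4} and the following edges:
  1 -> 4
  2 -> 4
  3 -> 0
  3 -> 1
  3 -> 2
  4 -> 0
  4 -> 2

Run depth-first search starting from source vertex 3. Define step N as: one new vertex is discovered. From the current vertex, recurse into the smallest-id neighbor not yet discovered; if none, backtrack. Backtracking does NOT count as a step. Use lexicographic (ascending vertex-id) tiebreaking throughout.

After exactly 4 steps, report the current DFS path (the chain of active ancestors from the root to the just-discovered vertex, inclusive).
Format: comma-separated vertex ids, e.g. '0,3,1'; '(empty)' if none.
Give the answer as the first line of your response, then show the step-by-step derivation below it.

3,1,4

step 1: discover 3; path=3; order=3
step 2: discover 0; path=3>0; order=3,0
step 3: discover 1; path=3>1; order=3,0,1
step 4: discover 4; path=3>1>4; order=3,0,1,4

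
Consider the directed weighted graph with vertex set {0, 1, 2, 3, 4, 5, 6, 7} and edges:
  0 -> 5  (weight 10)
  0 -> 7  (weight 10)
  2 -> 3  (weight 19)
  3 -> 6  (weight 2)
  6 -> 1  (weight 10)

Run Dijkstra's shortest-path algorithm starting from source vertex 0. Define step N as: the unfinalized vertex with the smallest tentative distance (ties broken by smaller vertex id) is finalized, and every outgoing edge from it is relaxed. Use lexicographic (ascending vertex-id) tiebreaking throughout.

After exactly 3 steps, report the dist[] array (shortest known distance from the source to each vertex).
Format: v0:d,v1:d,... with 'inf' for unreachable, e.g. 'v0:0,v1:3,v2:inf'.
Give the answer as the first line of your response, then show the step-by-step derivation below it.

v0:0,v1:inf,v2:inf,v3:inf,v4:inf,v5:10,v6:inf,v7:10

step 1: dist = v0:0,v1:inf,v2:inf,v3:inf,v4:inf,v5:10,v6:inf,v7:10
step 2: dist = v0:0,v1:inf,v2:inf,v3:inf,v4:inf,v5:10,v6:inf,v7:10
step 3: dist = v0:0,v1:inf,v2:inf,v3:inf,v4:inf,v5:10,v6:inf,v7:10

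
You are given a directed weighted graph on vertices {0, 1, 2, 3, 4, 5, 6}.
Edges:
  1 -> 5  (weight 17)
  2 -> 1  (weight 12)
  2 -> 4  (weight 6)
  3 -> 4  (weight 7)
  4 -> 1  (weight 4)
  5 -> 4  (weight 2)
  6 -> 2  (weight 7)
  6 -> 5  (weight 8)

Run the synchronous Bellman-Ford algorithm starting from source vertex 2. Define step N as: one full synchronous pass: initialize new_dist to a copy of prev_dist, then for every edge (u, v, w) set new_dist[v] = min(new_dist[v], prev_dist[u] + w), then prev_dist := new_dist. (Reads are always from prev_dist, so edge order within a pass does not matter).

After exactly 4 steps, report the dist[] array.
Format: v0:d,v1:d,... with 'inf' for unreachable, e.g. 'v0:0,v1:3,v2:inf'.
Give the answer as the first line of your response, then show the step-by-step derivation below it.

v0:inf,v1:10,v2:0,v3:inf,v4:6,v5:27,v6:inf

step 1: dist = v0:inf,v1:12,v2:0,v3:inf,v4:6,v5:inf,v6:inf
step 2: dist = v0:inf,v1:10,v2:0,v3:inf,v4:6,v5:29,v6:inf
step 3: dist = v0:inf,v1:10,v2:0,v3:inf,v4:6,v5:27,v6:inf
step 4: dist = v0:inf,v1:10,v2:0,v3:inf,v4:6,v5:27,v6:inf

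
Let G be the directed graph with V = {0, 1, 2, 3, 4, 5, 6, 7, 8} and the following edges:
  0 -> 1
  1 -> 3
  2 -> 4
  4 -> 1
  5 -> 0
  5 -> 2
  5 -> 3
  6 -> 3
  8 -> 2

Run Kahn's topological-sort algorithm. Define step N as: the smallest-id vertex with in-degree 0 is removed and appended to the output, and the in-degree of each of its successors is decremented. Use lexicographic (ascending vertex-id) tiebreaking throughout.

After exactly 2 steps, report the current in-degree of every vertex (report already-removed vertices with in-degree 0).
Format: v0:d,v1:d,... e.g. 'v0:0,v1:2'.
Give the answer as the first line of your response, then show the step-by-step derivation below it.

v0:0,v1:1,v2:1,v3:2,v4:1,v5:0,v6:0,v7:0,v8:0

step 1: output 5; order=[5]; indeg=(0,2,1,2,1,0,0,0,0)
step 2: output 0; order=[5,0]; indeg=(0,1,1,2,1,0,0,0,0)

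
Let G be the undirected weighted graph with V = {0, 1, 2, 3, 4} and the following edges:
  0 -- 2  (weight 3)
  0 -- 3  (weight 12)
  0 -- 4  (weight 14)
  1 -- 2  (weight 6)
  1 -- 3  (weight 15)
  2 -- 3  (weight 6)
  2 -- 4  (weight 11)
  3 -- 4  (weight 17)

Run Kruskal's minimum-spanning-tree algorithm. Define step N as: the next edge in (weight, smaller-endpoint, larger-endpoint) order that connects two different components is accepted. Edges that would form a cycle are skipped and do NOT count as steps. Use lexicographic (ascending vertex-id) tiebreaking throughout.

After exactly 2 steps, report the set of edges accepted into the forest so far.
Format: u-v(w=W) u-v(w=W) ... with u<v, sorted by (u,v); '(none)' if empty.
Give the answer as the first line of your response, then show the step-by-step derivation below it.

0-2(w=3) 1-2(w=6)

step 1: add edge 0-2 (w=3); MST = {0-2(w=3)}
step 2: add edge 1-2 (w=6); MST = {0-2(w=3) 1-2(w=6)}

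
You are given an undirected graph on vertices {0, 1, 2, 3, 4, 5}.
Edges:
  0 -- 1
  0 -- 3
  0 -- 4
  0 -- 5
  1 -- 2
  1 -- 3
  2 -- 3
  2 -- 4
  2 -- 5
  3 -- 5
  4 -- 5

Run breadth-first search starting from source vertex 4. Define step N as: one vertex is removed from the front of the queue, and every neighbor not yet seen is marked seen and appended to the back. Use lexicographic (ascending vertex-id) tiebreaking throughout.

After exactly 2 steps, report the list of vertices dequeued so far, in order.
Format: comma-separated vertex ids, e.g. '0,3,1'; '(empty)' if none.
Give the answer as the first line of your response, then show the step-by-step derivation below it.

4,0

step 1: dequeue 4; queue=[0,2,5]; order=4
step 2: dequeue 0; queue=[2,5,1,3]; order=4,0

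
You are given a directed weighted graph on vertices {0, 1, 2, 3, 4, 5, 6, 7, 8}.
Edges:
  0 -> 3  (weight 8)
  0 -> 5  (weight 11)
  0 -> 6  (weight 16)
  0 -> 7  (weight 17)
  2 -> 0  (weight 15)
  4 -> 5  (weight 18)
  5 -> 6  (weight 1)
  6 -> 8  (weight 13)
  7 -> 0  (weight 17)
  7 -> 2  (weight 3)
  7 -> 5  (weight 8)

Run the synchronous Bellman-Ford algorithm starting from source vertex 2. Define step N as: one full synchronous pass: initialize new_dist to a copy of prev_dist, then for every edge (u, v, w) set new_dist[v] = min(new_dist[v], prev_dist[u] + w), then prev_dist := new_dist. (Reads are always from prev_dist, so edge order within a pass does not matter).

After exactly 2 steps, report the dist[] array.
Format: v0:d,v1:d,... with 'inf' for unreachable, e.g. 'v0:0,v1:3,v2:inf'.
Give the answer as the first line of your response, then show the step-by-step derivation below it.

v0:15,v1:inf,v2:0,v3:23,v4:inf,v5:26,v6:31,v7:32,v8:inf

step 1: dist = v0:15,v1:inf,v2:0,v3:inf,v4:inf,v5:inf,v6:inf,v7:inf,v8:inf
step 2: dist = v0:15,v1:inf,v2:0,v3:23,v4:inf,v5:26,v6:31,v7:32,v8:inf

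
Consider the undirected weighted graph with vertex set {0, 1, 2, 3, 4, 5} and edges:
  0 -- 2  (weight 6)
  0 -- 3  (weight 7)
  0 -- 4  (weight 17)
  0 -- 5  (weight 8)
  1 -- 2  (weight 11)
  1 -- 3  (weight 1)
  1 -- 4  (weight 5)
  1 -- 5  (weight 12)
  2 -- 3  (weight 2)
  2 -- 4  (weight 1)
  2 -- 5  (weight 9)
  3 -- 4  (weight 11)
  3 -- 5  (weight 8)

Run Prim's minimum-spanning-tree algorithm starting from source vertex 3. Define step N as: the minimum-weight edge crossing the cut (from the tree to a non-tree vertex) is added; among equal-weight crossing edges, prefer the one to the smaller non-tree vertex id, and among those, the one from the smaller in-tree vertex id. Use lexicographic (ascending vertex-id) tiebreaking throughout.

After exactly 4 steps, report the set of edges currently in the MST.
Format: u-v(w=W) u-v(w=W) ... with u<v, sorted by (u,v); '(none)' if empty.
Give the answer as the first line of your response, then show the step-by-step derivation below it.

0-2(w=6) 1-3(w=1) 2-3(w=2) 2-4(w=1)

step 1: add edge 1-3 (w=1); MST = {1-3(w=1)}
step 2: add edge 2-3 (w=2); MST = {1-3(w=1) 2-3(w=2)}
step 3: add edge 2-4 (w=1); MST = {1-3(w=1) 2-3(w=2) 2-4(w=1)}
step 4: add edge 0-2 (w=6); MST = {0-2(w=6) 1-3(w=1) 2-3(w=2) 2-4(w=1)}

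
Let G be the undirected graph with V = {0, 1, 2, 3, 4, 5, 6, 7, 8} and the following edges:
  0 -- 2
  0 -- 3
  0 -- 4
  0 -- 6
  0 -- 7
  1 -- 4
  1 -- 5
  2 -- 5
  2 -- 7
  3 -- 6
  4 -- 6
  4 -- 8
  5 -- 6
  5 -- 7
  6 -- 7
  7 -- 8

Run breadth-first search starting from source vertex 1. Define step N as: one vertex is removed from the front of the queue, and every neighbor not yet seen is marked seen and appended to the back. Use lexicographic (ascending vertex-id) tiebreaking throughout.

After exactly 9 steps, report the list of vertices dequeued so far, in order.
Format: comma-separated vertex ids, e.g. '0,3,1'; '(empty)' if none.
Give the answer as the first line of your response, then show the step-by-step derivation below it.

1,4,5,0,6,8,2,7,3

step 1: dequeue 1; queue=[4,5]; order=1
step 2: dequeue 4; queue=[5,0,6,8]; order=1,4
step 3: dequeue 5; queue=[0,6,8,2,7]; order=1,4,5
step 4: dequeue 0; queue=[6,8,2,7,3]; order=1,4,5,0
step 5: dequeue 6; queue=[8,2,7,3]; order=1,4,5,0,6
step 6: dequeue 8; queue=[2,7,3]; order=1,4,5,0,6,8
step 7: dequeue 2; queue=[7,3]; order=1,4,5,0,6,8,2
step 8: dequeue 7; queue=[3]; order=1,4,5,0,6,8,2,7
step 9: dequeue 3; queue=[(empty)]; order=1,4,5,0,6,8,2,7,3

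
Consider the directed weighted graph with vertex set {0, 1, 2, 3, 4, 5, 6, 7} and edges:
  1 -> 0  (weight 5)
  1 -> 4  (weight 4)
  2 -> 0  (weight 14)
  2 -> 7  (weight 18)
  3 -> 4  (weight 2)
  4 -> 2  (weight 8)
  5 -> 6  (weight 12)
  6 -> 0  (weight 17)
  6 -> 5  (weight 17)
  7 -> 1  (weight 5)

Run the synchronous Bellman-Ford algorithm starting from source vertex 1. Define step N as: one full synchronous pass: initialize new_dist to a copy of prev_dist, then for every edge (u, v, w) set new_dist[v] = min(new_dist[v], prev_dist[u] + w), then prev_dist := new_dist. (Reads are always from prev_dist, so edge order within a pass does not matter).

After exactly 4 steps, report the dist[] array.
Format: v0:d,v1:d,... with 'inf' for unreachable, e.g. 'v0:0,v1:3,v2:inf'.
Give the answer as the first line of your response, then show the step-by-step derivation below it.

v0:5,v1:0,v2:12,v3:inf,v4:4,v5:inf,v6:inf,v7:30

step 1: dist = v0:5,v1:0,v2:inf,v3:inf,v4:4,v5:inf,v6:inf,v7:inf
step 2: dist = v0:5,v1:0,v2:12,v3:inf,v4:4,v5:inf,v6:inf,v7:inf
step 3: dist = v0:5,v1:0,v2:12,v3:inf,v4:4,v5:inf,v6:inf,v7:30
step 4: dist = v0:5,v1:0,v2:12,v3:inf,v4:4,v5:inf,v6:inf,v7:30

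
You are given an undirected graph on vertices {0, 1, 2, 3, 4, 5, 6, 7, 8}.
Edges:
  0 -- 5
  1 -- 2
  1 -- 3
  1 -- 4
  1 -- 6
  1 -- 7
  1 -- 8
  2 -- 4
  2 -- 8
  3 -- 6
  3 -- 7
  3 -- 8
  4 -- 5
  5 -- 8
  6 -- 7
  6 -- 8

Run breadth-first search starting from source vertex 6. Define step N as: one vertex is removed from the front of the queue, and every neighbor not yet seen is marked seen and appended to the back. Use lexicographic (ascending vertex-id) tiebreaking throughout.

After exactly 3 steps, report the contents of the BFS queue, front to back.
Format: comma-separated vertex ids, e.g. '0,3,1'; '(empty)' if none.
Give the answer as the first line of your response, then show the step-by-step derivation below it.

7,8,2,4

step 1: dequeue 6; queue=[1,3,7,8]; order=6
step 2: dequeue 1; queue=[3,7,8,2,4]; order=6,1
step 3: dequeue 3; queue=[7,8,2,4]; order=6,1,3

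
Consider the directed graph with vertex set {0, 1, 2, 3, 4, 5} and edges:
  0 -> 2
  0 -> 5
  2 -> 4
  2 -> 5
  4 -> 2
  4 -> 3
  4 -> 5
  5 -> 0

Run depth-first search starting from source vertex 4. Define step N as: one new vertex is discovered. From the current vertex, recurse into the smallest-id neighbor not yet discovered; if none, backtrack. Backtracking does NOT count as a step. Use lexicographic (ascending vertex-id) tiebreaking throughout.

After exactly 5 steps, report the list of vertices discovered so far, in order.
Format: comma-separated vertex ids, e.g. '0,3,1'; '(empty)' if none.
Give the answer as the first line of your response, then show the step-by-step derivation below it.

4,2,5,0,3

step 1: discover 4; path=4; order=4
step 2: discover 2; path=4>2; order=4,2
step 3: discover 5; path=4>2>5; order=4,2,5
step 4: discover 0; path=4>2>5>0; order=4,2,5,0
step 5: discover 3; path=4>3; order=4,2,5,0,3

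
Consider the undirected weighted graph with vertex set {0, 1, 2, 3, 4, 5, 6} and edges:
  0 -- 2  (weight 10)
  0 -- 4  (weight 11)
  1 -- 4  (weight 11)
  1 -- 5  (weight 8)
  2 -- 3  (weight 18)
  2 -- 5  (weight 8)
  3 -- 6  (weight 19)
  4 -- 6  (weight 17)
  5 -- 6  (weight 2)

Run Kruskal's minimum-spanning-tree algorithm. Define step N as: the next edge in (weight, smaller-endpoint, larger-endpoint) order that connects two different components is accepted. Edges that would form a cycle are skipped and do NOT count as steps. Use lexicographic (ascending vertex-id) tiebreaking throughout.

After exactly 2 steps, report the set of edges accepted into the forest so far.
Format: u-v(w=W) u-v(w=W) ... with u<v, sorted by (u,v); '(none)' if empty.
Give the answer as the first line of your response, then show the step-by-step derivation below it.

1-5(w=8) 5-6(w=2)

step 1: add edge 5-6 (w=2); MST = {5-6(w=2)}
step 2: add edge 1-5 (w=8); MST = {1-5(w=8) 5-6(w=2)}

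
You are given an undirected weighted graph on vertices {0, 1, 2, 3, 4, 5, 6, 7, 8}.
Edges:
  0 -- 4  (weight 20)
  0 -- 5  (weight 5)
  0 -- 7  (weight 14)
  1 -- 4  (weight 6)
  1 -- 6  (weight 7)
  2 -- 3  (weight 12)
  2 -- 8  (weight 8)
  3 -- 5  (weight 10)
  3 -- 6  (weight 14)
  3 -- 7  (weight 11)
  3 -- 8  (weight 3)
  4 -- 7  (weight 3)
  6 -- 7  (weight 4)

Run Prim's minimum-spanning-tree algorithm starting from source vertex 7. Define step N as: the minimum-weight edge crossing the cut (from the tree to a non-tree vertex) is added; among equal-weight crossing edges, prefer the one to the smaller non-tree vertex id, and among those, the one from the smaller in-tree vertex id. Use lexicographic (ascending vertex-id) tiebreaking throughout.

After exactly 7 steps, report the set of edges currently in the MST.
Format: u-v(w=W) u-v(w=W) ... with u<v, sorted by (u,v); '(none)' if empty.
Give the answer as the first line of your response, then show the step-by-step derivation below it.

1-4(w=6) 2-8(w=8) 3-5(w=10) 3-7(w=11) 3-8(w=3) 4-7(w=3) 6-7(w=4)

step 1: add edge 4-7 (w=3); MST = {4-7(w=3)}
step 2: add edge 6-7 (w=4); MST = {4-7(w=3) 6-7(w=4)}
step 3: add edge 1-4 (w=6); MST = {1-4(w=6) 4-7(w=3) 6-7(w=4)}
step 4: add edge 3-7 (w=11); MST = {1-4(w=6) 3-7(w=11) 4-7(w=3) 6-7(w=4)}
step 5: add edge 3-8 (w=3); MST = {1-4(w=6) 3-7(w=11) 3-8(w=3) 4-7(w=3) 6-7(w=4)}
step 6: add edge 2-8 (w=8); MST = {1-4(w=6) 2-8(w=8) 3-7(w=11) 3-8(w=3) 4-7(w=3) 6-7(w=4)}
step 7: add edge 3-5 (w=10); MST = {1-4(w=6) 2-8(w=8) 3-5(w=10) 3-7(w=11) 3-8(w=3) 4-7(w=3) 6-7(w=4)}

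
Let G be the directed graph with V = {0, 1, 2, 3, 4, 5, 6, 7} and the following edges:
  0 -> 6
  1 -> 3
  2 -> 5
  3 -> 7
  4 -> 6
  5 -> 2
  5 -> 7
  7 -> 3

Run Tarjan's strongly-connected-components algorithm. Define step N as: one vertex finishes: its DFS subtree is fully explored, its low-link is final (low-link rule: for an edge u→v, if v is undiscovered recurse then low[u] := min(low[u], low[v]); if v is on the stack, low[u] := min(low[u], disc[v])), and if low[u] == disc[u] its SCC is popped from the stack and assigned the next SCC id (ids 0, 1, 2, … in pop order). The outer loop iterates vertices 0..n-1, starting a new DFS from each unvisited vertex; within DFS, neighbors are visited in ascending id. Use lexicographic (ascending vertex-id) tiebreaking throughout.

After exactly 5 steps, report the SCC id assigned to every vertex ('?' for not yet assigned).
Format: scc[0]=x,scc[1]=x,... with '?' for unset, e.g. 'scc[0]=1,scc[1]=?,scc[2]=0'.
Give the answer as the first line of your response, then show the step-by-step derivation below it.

scc[0]=1,scc[1]=3,scc[2]=?,scc[3]=2,scc[4]=?,scc[5]=?,scc[6]=0,scc[7]=2

step 1: low=(low[0]=0,low[1]=?,low[2]=?,low[3]=?,low[4]=?,low[5]=?,low[6]=1,low[7]=?); scc=(scc[0]=?,scc[1]=?,scc[2]=?,scc[3]=?,scc[4]=?,scc[5]=?,scc[6]=0,scc[7]=?)
step 2: low=(low[0]=0,low[1]=?,low[2]=?,low[3]=?,low[4]=?,low[5]=?,low[6]=1,low[7]=?); scc=(scc[0]=1,scc[1]=?,scc[2]=?,scc[3]=?,scc[4]=?,scc[5]=?,scc[6]=0,scc[7]=?)
step 3: low=(low[0]=0,low[1]=2,low[2]=?,low[3]=3,low[4]=?,low[5]=?,low[6]=1,low[7]=3); scc=(scc[0]=1,scc[1]=?,scc[2]=?,scc[3]=?,scc[4]=?,scc[5]=?,scc[6]=0,scc[7]=?)
step 4: low=(low[0]=0,low[1]=2,low[2]=?,low[3]=3,low[4]=?,low[5]=?,low[6]=1,low[7]=3); scc=(scc[0]=1,scc[1]=?,scc[2]=?,scc[3]=2,scc[4]=?,scc[5]=?,scc[6]=0,scc[7]=2)
step 5: low=(low[0]=0,low[1]=2,low[2]=?,low[3]=3,low[4]=?,low[5]=?,low[6]=1,low[7]=3); scc=(scc[0]=1,scc[1]=3,scc[2]=?,scc[3]=2,scc[4]=?,scc[5]=?,scc[6]=0,scc[7]=2)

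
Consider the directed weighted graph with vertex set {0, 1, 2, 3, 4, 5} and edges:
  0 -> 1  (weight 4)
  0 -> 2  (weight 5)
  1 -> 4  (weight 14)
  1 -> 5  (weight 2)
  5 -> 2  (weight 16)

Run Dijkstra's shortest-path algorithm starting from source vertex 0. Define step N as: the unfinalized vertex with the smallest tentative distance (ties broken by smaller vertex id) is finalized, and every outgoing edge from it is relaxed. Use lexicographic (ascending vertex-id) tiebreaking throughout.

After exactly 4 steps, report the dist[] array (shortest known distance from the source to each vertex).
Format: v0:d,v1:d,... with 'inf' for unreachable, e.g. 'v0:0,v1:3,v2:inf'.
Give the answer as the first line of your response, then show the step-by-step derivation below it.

v0:0,v1:4,v2:5,v3:inf,v4:18,v5:6

step 1: dist = v0:0,v1:4,v2:5,v3:inf,v4:inf,v5:inf
step 2: dist = v0:0,v1:4,v2:5,v3:inf,v4:18,v5:6
step 3: dist = v0:0,v1:4,v2:5,v3:inf,v4:18,v5:6
step 4: dist = v0:0,v1:4,v2:5,v3:inf,v4:18,v5:6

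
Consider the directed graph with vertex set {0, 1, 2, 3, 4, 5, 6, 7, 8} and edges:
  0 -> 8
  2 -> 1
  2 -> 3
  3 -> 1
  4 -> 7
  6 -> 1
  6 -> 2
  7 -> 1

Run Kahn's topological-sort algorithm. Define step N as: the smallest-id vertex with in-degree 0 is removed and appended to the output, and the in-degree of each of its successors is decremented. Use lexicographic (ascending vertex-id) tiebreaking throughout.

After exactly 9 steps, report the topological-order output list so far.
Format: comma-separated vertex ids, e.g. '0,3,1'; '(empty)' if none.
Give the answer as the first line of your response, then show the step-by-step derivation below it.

0,4,5,6,2,3,7,1,8

step 1: output 0; order=[0]; indeg=(0,4,1,1,0,0,0,1,0)
step 2: output 4; order=[0,4]; indeg=(0,4,1,1,0,0,0,0,0)
step 3: output 5; order=[0,4,5]; indeg=(0,4,1,1,0,0,0,0,0)
step 4: output 6; order=[0,4,5,6]; indeg=(0,3,0,1,0,0,0,0,0)
step 5: output 2; order=[0,4,5,6,2]; indeg=(0,2,0,0,0,0,0,0,0)
step 6: output 3; order=[0,4,5,6,2,3]; indeg=(0,1,0,0,0,0,0,0,0)
step 7: output 7; order=[0,4,5,6,2,3,7]; indeg=(0,0,0,0,0,0,0,0,0)
step 8: output 1; order=[0,4,5,6,2,3,7,1]; indeg=(0,0,0,0,0,0,0,0,0)
step 9: output 8; order=[0,4,5,6,2,3,7,1,8]; indeg=(0,0,0,0,0,0,0,0,0)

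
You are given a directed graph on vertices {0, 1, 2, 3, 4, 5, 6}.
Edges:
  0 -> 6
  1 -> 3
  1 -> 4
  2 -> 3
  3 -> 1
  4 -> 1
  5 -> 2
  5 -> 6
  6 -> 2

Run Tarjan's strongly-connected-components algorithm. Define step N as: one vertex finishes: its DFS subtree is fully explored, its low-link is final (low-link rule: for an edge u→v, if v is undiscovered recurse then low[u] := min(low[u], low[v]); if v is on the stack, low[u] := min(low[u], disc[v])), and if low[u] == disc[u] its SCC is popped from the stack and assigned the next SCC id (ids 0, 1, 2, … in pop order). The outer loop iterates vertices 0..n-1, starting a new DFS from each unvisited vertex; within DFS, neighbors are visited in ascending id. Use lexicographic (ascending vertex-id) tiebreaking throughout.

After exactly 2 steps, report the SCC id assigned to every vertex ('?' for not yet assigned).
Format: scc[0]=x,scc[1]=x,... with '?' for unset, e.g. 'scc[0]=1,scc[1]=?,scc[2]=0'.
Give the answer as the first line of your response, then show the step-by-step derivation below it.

scc[0]=?,scc[1]=?,scc[2]=?,scc[3]=?,scc[4]=?,scc[5]=?,scc[6]=?

step 1: low=(low[0]=0,low[1]=3,low[2]=2,low[3]=3,low[4]=4,low[5]=?,low[6]=1); scc=(scc[0]=?,scc[1]=?,scc[2]=?,scc[3]=?,scc[4]=?,scc[5]=?,scc[6]=?)
step 2: low=(low[0]=0,low[1]=3,low[2]=2,low[3]=3,low[4]=4,low[5]=?,low[6]=1); scc=(scc[0]=?,scc[1]=?,scc[2]=?,scc[3]=?,scc[4]=?,scc[5]=?,scc[6]=?)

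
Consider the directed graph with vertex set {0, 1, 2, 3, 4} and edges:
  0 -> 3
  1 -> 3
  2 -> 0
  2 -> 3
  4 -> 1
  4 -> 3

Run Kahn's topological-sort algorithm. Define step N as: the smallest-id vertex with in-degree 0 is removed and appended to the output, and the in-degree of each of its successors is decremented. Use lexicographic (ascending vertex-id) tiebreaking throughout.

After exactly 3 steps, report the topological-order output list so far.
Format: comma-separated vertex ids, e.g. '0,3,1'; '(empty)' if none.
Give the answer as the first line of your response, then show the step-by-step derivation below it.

2,0,4

step 1: output 2; order=[2]; indeg=(0,1,0,3,0)
step 2: output 0; order=[2,0]; indeg=(0,1,0,2,0)
step 3: output 4; order=[2,0,4]; indeg=(0,0,0,1,0)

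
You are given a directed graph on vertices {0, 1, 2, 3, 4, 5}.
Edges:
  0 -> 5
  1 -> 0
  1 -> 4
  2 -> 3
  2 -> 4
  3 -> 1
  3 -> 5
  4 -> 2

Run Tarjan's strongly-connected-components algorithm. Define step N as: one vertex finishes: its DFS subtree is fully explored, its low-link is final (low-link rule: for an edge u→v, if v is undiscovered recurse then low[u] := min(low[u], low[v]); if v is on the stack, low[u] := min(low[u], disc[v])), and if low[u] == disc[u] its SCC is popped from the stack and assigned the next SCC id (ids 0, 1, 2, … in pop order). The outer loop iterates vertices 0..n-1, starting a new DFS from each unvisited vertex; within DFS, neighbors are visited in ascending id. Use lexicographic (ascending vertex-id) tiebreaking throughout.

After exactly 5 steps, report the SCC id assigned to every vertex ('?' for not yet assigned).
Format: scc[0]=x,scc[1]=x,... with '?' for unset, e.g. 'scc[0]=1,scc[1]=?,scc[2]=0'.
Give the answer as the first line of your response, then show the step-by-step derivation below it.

scc[0]=1,scc[1]=?,scc[2]=?,scc[3]=?,scc[4]=?,scc[5]=0

step 1: low=(low[0]=0,low[1]=?,low[2]=?,low[3]=?,low[4]=?,low[5]=1); scc=(scc[0]=?,scc[1]=?,scc[2]=?,scc[3]=?,scc[4]=?,scc[5]=0)
step 2: low=(low[0]=0,low[1]=?,low[2]=?,low[3]=?,low[4]=?,low[5]=1); scc=(scc[0]=1,scc[1]=?,scc[2]=?,scc[3]=?,scc[4]=?,scc[5]=0)
step 3: low=(low[0]=0,low[1]=2,low[2]=4,low[3]=2,low[4]=3,low[5]=1); scc=(scc[0]=1,scc[1]=?,scc[2]=?,scc[3]=?,scc[4]=?,scc[5]=0)
step 4: low=(low[0]=0,low[1]=2,low[2]=2,low[3]=2,low[4]=3,low[5]=1); scc=(scc[0]=1,scc[1]=?,scc[2]=?,scc[3]=?,scc[4]=?,scc[5]=0)
step 5: low=(low[0]=0,low[1]=2,low[2]=2,low[3]=2,low[4]=2,low[5]=1); scc=(scc[0]=1,scc[1]=?,scc[2]=?,scc[3]=?,scc[4]=?,scc[5]=0)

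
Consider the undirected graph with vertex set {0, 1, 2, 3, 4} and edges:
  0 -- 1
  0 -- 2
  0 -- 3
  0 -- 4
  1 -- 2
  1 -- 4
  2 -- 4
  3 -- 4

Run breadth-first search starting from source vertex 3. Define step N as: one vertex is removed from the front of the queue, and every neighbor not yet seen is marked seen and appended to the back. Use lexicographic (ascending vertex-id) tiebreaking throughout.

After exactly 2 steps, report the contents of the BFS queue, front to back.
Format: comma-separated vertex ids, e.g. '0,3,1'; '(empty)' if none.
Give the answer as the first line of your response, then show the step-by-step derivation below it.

4,1,2

step 1: dequeue 3; queue=[0,4]; order=3
step 2: dequeue 0; queue=[4,1,2]; order=3,0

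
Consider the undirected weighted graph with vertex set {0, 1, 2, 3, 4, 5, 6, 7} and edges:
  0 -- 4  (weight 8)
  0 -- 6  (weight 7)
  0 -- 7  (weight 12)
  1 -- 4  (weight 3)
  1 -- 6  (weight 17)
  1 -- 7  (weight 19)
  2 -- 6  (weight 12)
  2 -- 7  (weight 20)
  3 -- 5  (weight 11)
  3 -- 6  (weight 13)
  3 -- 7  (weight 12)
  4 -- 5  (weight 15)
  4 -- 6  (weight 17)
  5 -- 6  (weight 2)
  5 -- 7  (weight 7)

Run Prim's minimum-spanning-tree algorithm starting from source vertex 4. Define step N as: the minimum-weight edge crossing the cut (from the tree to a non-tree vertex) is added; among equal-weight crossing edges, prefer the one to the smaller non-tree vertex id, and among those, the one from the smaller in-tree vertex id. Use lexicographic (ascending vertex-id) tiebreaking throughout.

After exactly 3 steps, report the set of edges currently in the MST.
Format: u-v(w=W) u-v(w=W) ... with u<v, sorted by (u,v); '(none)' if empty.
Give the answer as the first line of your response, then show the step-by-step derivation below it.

0-4(w=8) 0-6(w=7) 1-4(w=3)

step 1: add edge 1-4 (w=3); MST = {1-4(w=3)}
step 2: add edge 0-4 (w=8); MST = {0-4(w=8) 1-4(w=3)}
step 3: add edge 0-6 (w=7); MST = {0-4(w=8) 0-6(w=7) 1-4(w=3)}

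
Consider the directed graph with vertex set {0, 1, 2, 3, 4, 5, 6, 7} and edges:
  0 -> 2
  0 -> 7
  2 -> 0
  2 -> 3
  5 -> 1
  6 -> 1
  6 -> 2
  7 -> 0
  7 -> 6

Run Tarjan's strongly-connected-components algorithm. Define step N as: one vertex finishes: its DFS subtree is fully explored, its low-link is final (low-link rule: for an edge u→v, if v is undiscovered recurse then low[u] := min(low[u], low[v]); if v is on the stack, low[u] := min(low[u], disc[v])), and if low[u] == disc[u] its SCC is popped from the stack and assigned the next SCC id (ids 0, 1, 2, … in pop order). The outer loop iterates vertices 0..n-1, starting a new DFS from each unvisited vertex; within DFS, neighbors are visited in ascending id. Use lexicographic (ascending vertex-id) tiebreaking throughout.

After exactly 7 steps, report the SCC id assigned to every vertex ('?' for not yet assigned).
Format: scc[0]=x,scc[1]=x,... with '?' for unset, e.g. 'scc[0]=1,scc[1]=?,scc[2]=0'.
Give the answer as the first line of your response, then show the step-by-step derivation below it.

scc[0]=2,scc[1]=1,scc[2]=2,scc[3]=0,scc[4]=3,scc[5]=?,scc[6]=2,scc[7]=2

step 1: low=(low[0]=0,low[1]=?,low[2]=0,low[3]=2,low[4]=?,low[5]=?,low[6]=?,low[7]=?); scc=(scc[0]=?,scc[1]=?,scc[2]=?,scc[3]=0,scc[4]=?,scc[5]=?,scc[6]=?,scc[7]=?)
step 2: low=(low[0]=0,low[1]=?,low[2]=0,low[3]=2,low[4]=?,low[5]=?,low[6]=?,low[7]=?); scc=(scc[0]=?,scc[1]=?,scc[2]=?,scc[3]=0,scc[4]=?,scc[5]=?,scc[6]=?,scc[7]=?)
step 3: low=(low[0]=0,low[1]=5,low[2]=0,low[3]=2,low[4]=?,low[5]=?,low[6]=4,low[7]=0); scc=(scc[0]=?,scc[1]=1,scc[2]=?,scc[3]=0,scc[4]=?,scc[5]=?,scc[6]=?,scc[7]=?)
step 4: low=(low[0]=0,low[1]=5,low[2]=0,low[3]=2,low[4]=?,low[5]=?,low[6]=1,low[7]=0); scc=(scc[0]=?,scc[1]=1,scc[2]=?,scc[3]=0,scc[4]=?,scc[5]=?,scc[6]=?,scc[7]=?)
step 5: low=(low[0]=0,low[1]=5,low[2]=0,low[3]=2,low[4]=?,low[5]=?,low[6]=1,low[7]=0); scc=(scc[0]=?,scc[1]=1,scc[2]=?,scc[3]=0,scc[4]=?,scc[5]=?,scc[6]=?,scc[7]=?)
step 6: low=(low[0]=0,low[1]=5,low[2]=0,low[3]=2,low[4]=?,low[5]=?,low[6]=1,low[7]=0); scc=(scc[0]=2,scc[1]=1,scc[2]=2,scc[3]=0,scc[4]=?,scc[5]=?,scc[6]=2,scc[7]=2)
step 7: low=(low[0]=0,low[1]=5,low[2]=0,low[3]=2,low[4]=6,low[5]=?,low[6]=1,low[7]=0); scc=(scc[0]=2,scc[1]=1,scc[2]=2,scc[3]=0,scc[4]=3,scc[5]=?,scc[6]=2,scc[7]=2)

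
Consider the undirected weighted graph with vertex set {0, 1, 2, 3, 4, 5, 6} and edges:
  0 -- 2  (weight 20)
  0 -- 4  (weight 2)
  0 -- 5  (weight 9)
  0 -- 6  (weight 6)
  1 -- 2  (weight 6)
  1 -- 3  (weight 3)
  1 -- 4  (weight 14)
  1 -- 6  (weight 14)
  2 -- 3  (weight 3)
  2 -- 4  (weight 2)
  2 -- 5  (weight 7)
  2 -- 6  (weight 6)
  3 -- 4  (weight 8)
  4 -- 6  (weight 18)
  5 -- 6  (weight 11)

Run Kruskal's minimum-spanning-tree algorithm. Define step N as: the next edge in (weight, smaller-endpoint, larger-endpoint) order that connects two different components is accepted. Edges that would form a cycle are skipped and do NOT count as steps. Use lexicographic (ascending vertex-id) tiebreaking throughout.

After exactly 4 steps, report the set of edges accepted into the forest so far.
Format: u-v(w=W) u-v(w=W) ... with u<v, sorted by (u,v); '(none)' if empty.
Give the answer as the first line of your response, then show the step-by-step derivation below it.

0-4(w=2) 1-3(w=3) 2-3(w=3) 2-4(w=2)

step 1: add edge 0-4 (w=2); MST = {0-4(w=2)}
step 2: add edge 2-4 (w=2); MST = {0-4(w=2) 2-4(w=2)}
step 3: add edge 1-3 (w=3); MST = {0-4(w=2) 1-3(w=3) 2-4(w=2)}
step 4: add edge 2-3 (w=3); MST = {0-4(w=2) 1-3(w=3) 2-3(w=3) 2-4(w=2)}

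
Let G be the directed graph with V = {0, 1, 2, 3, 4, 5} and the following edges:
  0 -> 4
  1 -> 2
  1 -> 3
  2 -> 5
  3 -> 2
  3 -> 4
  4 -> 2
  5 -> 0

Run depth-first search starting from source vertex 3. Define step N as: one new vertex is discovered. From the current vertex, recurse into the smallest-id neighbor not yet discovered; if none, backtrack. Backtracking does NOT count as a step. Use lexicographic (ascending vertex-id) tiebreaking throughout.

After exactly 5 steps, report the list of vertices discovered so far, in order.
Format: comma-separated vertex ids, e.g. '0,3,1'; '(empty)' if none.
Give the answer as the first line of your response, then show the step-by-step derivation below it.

3,2,5,0,4

step 1: discover 3; path=3; order=3
step 2: discover 2; path=3>2; order=3,2
step 3: discover 5; path=3>2>5; order=3,2,5
step 4: discover 0; path=3>2>5>0; order=3,2,5,0
step 5: discover 4; path=3>2>5>0>4; order=3,2,5,0,4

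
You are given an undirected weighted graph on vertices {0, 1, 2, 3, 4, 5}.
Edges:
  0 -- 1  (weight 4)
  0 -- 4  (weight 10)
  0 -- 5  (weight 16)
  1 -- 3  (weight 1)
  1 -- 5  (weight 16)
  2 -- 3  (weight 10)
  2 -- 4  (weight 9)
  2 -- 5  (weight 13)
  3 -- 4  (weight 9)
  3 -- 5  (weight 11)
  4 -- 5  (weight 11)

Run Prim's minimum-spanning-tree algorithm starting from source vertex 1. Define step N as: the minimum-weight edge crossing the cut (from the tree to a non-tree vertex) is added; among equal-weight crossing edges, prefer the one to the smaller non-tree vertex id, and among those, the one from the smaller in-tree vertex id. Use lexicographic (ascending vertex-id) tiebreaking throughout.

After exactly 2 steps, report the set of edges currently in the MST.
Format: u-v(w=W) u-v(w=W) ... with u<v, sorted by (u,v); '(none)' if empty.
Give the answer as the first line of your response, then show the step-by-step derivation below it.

0-1(w=4) 1-3(w=1)

step 1: add edge 1-3 (w=1); MST = {1-3(w=1)}
step 2: add edge 0-1 (w=4); MST = {0-1(w=4) 1-3(w=1)}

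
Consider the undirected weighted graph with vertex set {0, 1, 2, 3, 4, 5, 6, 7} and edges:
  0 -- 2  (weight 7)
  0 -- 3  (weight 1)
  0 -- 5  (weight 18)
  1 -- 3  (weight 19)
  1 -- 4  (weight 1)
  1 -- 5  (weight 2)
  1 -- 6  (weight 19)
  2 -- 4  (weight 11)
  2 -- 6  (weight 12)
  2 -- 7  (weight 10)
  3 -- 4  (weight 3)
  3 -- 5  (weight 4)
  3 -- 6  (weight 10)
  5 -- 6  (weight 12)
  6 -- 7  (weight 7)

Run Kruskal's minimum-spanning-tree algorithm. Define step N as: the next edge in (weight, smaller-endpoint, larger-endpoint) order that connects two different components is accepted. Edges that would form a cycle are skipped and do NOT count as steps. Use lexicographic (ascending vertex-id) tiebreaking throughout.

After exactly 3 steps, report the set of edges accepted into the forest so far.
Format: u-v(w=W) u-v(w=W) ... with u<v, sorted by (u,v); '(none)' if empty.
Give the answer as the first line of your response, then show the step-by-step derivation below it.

0-3(w=1) 1-4(w=1) 1-5(w=2)

step 1: add edge 0-3 (w=1); MST = {0-3(w=1)}
step 2: add edge 1-4 (w=1); MST = {0-3(w=1) 1-4(w=1)}
step 3: add edge 1-5 (w=2); MST = {0-3(w=1) 1-4(w=1) 1-5(w=2)}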